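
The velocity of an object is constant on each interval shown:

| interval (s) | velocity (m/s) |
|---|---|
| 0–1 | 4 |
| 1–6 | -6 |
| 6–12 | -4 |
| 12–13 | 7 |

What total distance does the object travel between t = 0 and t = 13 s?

Total distance travelled is ∫|v| dt — sum the magnitudes of each area piece.
0–1 s: |4| × 1 = 4 m
1–6 s: |-6| × 5 = 30 m
6–12 s: |-4| × 6 = 24 m
12–13 s: |7| × 1 = 7 m
Total distance = 65 m

65 m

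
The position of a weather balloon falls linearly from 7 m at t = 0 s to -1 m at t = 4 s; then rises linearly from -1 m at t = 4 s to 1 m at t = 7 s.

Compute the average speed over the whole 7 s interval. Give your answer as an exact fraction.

10/7 m/s

Average speed = (total path length)/(elapsed time); on a piecewise-linear x-t graph the path length is Σ|Δx|.
0–4 s: |Δx| = |-1 − 7| = 8 m
4–7 s: |Δx| = |1 − -1| = 2 m
Total path = 10 m; average speed = 10/7 = 10/7 m/s.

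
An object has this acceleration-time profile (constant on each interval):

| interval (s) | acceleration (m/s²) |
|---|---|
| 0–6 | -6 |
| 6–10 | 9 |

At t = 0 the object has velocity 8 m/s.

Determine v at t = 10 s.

8 m/s

Δv equals the area under the a-t graph; then v = v₀ + Δv.
0–6 s: -6 × 6 = -36 m/s
6–10 s: 9 × 4 = 36 m/s
Δv = 0 m/s, so v(10) = 8 + (0) = 8 m/s.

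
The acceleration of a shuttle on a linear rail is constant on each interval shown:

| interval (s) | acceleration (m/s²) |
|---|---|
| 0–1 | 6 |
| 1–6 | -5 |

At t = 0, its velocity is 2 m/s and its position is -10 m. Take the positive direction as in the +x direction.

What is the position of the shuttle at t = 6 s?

-27.5 m

On each constant-a segment, Δv = aΔt and Δx = v₀Δt + ½aΔt²; chain segment to segment.
0–1 s: v starts 2 m/s; Δx = 2·1 + ½·6·1² = 5 m; v ends 8 m/s.
1–6 s: v starts 8 m/s; Δx = 8·5 + ½·-5·5² = -22.5 m; v ends -17 m/s.
x(6) = -10 + Σ Δx = -27.5 m.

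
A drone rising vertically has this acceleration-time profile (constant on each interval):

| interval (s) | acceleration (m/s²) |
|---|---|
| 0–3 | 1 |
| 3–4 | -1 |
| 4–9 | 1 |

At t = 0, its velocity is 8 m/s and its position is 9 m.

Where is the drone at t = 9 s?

110.5 m

On each constant-a segment, Δv = aΔt and Δx = v₀Δt + ½aΔt²; chain segment to segment.
0–3 s: v starts 8 m/s; Δx = 8·3 + ½·1·3² = 28.5 m; v ends 11 m/s.
3–4 s: v starts 11 m/s; Δx = 11·1 + ½·-1·1² = 10.5 m; v ends 10 m/s.
4–9 s: v starts 10 m/s; Δx = 10·5 + ½·1·5² = 62.5 m; v ends 15 m/s.
x(9) = 9 + Σ Δx = 110.5 m.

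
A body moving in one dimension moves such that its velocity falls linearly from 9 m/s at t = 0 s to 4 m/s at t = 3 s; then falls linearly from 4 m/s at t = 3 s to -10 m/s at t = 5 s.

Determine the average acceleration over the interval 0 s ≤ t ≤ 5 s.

Average acceleration = Δv/Δt = (-10 − 9)/(5 − 0) = -3.8 m/s².

-3.8 m/s²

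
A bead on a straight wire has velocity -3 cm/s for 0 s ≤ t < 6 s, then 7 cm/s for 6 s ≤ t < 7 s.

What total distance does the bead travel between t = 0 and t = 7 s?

25 cm

Distance (not displacement) is the total path length: add the absolute areas under v-t.
0–6 s: |-3| × 6 = 18 cm
6–7 s: |7| × 1 = 7 cm
Total distance = 25 cm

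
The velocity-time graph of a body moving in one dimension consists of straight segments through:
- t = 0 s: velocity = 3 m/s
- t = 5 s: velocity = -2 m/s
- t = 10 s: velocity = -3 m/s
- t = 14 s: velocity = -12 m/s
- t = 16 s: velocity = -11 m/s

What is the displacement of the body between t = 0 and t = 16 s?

Displacement is the signed area under the v-t curve.
0–5 s: ½(3 + -2)(5) = 2.5 m
5–10 s: ½(-2 + -3)(5) = -12.5 m
10–14 s: ½(-3 + -12)(4) = -30 m
14–16 s: ½(-12 + -11)(2) = -23 m
Net displacement = -63 m

-63 m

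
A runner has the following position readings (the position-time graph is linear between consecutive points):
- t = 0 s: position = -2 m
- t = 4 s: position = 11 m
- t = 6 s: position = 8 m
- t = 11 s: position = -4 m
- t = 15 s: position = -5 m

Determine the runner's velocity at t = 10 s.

Velocity is the slope of the x-t graph on 6–11 s: (-4 − 8)/(11 − 6) = -2.4 m/s.

-2.4 m/s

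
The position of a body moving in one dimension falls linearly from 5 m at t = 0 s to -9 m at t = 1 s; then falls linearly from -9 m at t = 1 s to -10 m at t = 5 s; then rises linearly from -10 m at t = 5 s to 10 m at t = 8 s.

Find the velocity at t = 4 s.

-0.25 m/s

Velocity is the slope of the x-t graph on 1–5 s: (-10 − -9)/(5 − 1) = -0.25 m/s.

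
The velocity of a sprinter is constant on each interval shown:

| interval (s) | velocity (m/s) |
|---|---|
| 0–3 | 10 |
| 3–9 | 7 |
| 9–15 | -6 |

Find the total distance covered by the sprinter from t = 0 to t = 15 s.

108 m

Distance (not displacement) is the total path length: add the absolute areas under v-t.
0–3 s: |10| × 3 = 30 m
3–9 s: |7| × 6 = 42 m
9–15 s: |-6| × 6 = 36 m
Total distance = 108 m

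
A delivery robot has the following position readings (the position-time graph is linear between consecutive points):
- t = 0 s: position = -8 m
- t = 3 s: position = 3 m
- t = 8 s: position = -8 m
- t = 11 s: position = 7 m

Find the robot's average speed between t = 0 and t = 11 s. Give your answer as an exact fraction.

37/11 m/s

Average speed = (total path length)/(elapsed time); on a piecewise-linear x-t graph the path length is Σ|Δx|.
0–3 s: |Δx| = |3 − -8| = 11 m
3–8 s: |Δx| = |-8 − 3| = 11 m
8–11 s: |Δx| = |7 − -8| = 15 m
Total path = 37 m; average speed = 37/11 = 37/11 m/s.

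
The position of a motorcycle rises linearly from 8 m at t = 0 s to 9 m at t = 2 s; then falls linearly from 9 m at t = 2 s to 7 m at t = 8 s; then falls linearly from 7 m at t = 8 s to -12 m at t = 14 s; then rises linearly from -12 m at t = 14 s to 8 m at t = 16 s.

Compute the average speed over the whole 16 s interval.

2.625 m/s

Average speed = (total path length)/(elapsed time); on a piecewise-linear x-t graph the path length is Σ|Δx|.
0–2 s: |Δx| = |9 − 8| = 1 m
2–8 s: |Δx| = |7 − 9| = 2 m
8–14 s: |Δx| = |-12 − 7| = 19 m
14–16 s: |Δx| = |8 − -12| = 20 m
Total path = 42 m; average speed = 42/16 = 2.625 m/s.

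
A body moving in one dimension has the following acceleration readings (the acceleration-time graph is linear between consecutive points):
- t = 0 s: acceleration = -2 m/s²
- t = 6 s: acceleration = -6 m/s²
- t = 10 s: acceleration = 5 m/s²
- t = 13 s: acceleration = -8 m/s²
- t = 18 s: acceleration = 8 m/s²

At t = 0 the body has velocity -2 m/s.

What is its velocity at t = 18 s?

-32.5 m/s

Δv equals the area under the a-t graph; then v = v₀ + Δv.
0–6 s: ½(-2 + -6)(6) = -24 m/s
6–10 s: ½(-6 + 5)(4) = -2 m/s
10–13 s: ½(5 + -8)(3) = -4.5 m/s
13–18 s: ½(-8 + 8)(5) = 0 m/s
Δv = -30.5 m/s, so v(18) = -2 + (-30.5) = -32.5 m/s.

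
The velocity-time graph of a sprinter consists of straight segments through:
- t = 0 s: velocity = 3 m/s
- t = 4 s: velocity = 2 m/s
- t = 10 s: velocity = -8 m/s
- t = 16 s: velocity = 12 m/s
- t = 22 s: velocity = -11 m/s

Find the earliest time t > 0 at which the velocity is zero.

v changes sign on 4–10 s (from 2 to -8); the graph is linear there, so v = 0 at t = 4 + (-2)·(10 − 4)/(-8 − 2) = 5.2 s.

t = 5.2 s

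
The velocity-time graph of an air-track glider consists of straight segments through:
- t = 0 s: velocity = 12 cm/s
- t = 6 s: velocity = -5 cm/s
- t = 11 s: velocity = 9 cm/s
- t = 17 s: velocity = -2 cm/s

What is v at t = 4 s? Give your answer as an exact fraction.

On 0–6 s the graph is linear from 12 to -5 cm/s: v(4) = 12 + (-5 − 12)·(4 − 0)/(6 − 0) = 2/3 cm/s.

2/3 cm/s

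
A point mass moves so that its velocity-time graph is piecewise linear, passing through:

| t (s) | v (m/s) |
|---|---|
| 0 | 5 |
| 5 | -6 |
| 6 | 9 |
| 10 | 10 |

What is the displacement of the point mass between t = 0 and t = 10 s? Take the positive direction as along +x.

Displacement is the signed area under the v-t curve.
0–5 s: ½(5 + -6)(5) = -2.5 m
5–6 s: ½(-6 + 9)(1) = 1.5 m
6–10 s: ½(9 + 10)(4) = 38 m
Net displacement = 37 m

37 m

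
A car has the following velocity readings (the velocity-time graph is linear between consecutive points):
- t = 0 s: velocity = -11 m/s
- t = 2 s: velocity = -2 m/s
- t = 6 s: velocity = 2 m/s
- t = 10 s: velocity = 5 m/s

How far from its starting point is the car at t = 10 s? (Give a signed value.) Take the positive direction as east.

Displacement is the signed area under the v-t curve.
0–2 s: ½(-11 + -2)(2) = -13 m
2–6 s: ½(-2 + 2)(4) = 0 m
6–10 s: ½(2 + 5)(4) = 14 m
Net displacement = 1 m

1 m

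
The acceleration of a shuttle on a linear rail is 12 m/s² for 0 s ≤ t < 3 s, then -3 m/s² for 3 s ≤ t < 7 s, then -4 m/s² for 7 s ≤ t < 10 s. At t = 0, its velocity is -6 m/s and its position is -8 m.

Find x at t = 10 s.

160 m

On each constant-a segment, Δv = aΔt and Δx = v₀Δt + ½aΔt²; chain segment to segment.
0–3 s: v starts -6 m/s; Δx = -6·3 + ½·12·3² = 36 m; v ends 30 m/s.
3–7 s: v starts 30 m/s; Δx = 30·4 + ½·-3·4² = 96 m; v ends 18 m/s.
7–10 s: v starts 18 m/s; Δx = 18·3 + ½·-4·3² = 36 m; v ends 6 m/s.
x(10) = -8 + Σ Δx = 160 m.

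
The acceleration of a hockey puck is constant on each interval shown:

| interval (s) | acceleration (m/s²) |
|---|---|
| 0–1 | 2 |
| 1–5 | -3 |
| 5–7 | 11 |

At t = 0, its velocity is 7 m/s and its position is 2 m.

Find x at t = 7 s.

38 m

On each constant-a segment, Δv = aΔt and Δx = v₀Δt + ½aΔt²; chain segment to segment.
0–1 s: v starts 7 m/s; Δx = 7·1 + ½·2·1² = 8 m; v ends 9 m/s.
1–5 s: v starts 9 m/s; Δx = 9·4 + ½·-3·4² = 12 m; v ends -3 m/s.
5–7 s: v starts -3 m/s; Δx = -3·2 + ½·11·2² = 16 m; v ends 19 m/s.
x(7) = 2 + Σ Δx = 38 m.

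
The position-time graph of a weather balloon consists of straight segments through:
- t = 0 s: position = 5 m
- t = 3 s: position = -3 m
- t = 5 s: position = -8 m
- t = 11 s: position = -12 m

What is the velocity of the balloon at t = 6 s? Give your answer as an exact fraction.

Velocity is the slope of the x-t graph on 5–11 s: (-12 − -8)/(11 − 5) = -2/3 m/s.

-2/3 m/s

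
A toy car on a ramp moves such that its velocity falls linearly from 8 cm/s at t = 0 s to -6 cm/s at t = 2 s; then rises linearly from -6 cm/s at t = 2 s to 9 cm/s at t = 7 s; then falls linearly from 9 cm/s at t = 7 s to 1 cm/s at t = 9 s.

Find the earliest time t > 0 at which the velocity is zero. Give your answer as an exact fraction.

v changes sign on 0–2 s (from 8 to -6); the graph is linear there, so v = 0 at t = 0 + (-8)·(2 − 0)/(-6 − 8) = 8/7 s.

t = 8/7 s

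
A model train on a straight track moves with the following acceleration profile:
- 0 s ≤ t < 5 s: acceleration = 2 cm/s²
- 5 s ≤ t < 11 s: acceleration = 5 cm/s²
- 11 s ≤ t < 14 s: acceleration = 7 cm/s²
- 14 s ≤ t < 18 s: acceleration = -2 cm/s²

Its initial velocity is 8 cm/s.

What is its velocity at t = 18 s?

Δv equals the area under the a-t graph; then v = v₀ + Δv.
0–5 s: 2 × 5 = 10 cm/s
5–11 s: 5 × 6 = 30 cm/s
11–14 s: 7 × 3 = 21 cm/s
14–18 s: -2 × 4 = -8 cm/s
Δv = 53 cm/s, so v(18) = 8 + (53) = 61 cm/s.

61 cm/s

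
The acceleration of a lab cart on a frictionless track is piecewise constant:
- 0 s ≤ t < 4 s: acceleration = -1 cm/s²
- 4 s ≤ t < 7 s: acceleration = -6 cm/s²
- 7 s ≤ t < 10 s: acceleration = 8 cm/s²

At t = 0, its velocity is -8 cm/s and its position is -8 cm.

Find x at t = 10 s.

On each constant-a segment, Δv = aΔt and Δx = v₀Δt + ½aΔt²; chain segment to segment.
0–4 s: v starts -8 cm/s; Δx = -8·4 + ½·-1·4² = -40 cm; v ends -12 cm/s.
4–7 s: v starts -12 cm/s; Δx = -12·3 + ½·-6·3² = -63 cm; v ends -30 cm/s.
7–10 s: v starts -30 cm/s; Δx = -30·3 + ½·8·3² = -54 cm; v ends -6 cm/s.
x(10) = -8 + Σ Δx = -165 cm.

-165 cm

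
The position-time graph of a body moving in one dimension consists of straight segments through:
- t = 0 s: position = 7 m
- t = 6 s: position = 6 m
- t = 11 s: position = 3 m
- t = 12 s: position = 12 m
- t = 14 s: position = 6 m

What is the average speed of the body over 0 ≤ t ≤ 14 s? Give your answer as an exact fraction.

19/14 m/s

Average speed = (total path length)/(elapsed time); on a piecewise-linear x-t graph the path length is Σ|Δx|.
0–6 s: |Δx| = |6 − 7| = 1 m
6–11 s: |Δx| = |3 − 6| = 3 m
11–12 s: |Δx| = |12 − 3| = 9 m
12–14 s: |Δx| = |6 − 12| = 6 m
Total path = 19 m; average speed = 19/14 = 19/14 m/s.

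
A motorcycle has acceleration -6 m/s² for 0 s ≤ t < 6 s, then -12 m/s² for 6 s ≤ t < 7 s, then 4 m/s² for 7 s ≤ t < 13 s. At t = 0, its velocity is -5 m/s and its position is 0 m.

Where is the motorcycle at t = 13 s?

-431 m

On each constant-a segment, Δv = aΔt and Δx = v₀Δt + ½aΔt²; chain segment to segment.
0–6 s: v starts -5 m/s; Δx = -5·6 + ½·-6·6² = -138 m; v ends -41 m/s.
6–7 s: v starts -41 m/s; Δx = -41·1 + ½·-12·1² = -47 m; v ends -53 m/s.
7–13 s: v starts -53 m/s; Δx = -53·6 + ½·4·6² = -246 m; v ends -29 m/s.
x(13) = 0 + Σ Δx = -431 m.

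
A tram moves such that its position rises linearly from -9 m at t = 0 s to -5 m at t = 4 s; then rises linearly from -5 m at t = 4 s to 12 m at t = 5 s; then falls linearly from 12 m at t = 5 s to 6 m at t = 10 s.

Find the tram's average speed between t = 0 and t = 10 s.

2.7 m/s

Average speed = (total path length)/(elapsed time); on a piecewise-linear x-t graph the path length is Σ|Δx|.
0–4 s: |Δx| = |-5 − -9| = 4 m
4–5 s: |Δx| = |12 − -5| = 17 m
5–10 s: |Δx| = |6 − 12| = 6 m
Total path = 27 m; average speed = 27/10 = 2.7 m/s.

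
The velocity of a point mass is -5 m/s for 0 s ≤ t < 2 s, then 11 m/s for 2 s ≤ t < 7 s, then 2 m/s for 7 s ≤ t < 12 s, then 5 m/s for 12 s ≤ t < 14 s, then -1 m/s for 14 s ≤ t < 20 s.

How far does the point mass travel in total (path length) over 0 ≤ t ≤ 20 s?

91 m

Total distance travelled is ∫|v| dt — sum the magnitudes of each area piece.
0–2 s: |-5| × 2 = 10 m
2–7 s: |11| × 5 = 55 m
7–12 s: |2| × 5 = 10 m
12–14 s: |5| × 2 = 10 m
14–20 s: |-1| × 6 = 6 m
Total distance = 91 m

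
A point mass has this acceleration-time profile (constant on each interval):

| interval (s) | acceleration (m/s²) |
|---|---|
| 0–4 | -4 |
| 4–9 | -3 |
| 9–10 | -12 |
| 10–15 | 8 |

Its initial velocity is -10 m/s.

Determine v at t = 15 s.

-13 m/s

Δv equals the area under the a-t graph; then v = v₀ + Δv.
0–4 s: -4 × 4 = -16 m/s
4–9 s: -3 × 5 = -15 m/s
9–10 s: -12 × 1 = -12 m/s
10–15 s: 8 × 5 = 40 m/s
Δv = -3 m/s, so v(15) = -10 + (-3) = -13 m/s.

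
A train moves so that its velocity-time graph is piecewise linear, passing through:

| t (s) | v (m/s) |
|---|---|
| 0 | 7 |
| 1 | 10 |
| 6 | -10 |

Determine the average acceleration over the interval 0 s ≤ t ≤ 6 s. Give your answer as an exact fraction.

-17/6 m/s²

Average acceleration = Δv/Δt = (-10 − 7)/(6 − 0) = -17/6 m/s².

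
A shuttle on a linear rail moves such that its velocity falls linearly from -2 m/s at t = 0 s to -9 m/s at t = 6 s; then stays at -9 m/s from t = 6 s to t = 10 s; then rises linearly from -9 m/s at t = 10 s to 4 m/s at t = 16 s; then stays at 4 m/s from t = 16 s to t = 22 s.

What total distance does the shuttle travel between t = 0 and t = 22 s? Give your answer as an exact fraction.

Distance (not displacement) is the total path length: add the absolute areas under v-t.
0–6 s: |½(-2 + -9)(6)| = 33 m
6–10 s: |-9| × 4 = 36 m
10–16 s: v = 0 at t = 184/13 s; triangle areas 243/13 + 48/13 = 291/13 m
16–22 s: |4| × 6 = 24 m
Total distance = 1500/13 m

1500/13 m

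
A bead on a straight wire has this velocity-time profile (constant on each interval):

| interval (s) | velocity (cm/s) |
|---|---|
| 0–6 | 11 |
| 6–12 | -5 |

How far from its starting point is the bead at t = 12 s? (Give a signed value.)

Displacement is the signed area under the v-t curve.
0–6 s: 11 × 6 = 66 cm
6–12 s: -5 × 6 = -30 cm
Net displacement = 36 cm

36 cm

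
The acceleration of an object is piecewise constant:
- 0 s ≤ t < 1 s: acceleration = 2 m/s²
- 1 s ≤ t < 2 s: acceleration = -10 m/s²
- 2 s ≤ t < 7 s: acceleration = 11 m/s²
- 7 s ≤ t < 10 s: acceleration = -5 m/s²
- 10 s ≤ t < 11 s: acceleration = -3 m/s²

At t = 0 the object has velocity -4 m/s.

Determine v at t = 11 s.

Δv equals the area under the a-t graph; then v = v₀ + Δv.
0–1 s: 2 × 1 = 2 m/s
1–2 s: -10 × 1 = -10 m/s
2–7 s: 11 × 5 = 55 m/s
7–10 s: -5 × 3 = -15 m/s
10–11 s: -3 × 1 = -3 m/s
Δv = 29 m/s, so v(11) = -4 + (29) = 25 m/s.

25 m/s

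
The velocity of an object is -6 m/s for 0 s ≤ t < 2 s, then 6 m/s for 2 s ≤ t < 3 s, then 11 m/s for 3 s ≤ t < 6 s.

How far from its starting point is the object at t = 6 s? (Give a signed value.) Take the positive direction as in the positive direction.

27 m

Displacement is the signed area under the v-t curve.
0–2 s: -6 × 2 = -12 m
2–3 s: 6 × 1 = 6 m
3–6 s: 11 × 3 = 33 m
Net displacement = 27 m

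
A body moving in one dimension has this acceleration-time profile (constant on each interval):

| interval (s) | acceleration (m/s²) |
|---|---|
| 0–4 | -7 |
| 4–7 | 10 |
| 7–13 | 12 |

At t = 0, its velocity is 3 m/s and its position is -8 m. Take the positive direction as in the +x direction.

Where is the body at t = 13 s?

On each constant-a segment, Δv = aΔt and Δx = v₀Δt + ½aΔt²; chain segment to segment.
0–4 s: v starts 3 m/s; Δx = 3·4 + ½·-7·4² = -44 m; v ends -25 m/s.
4–7 s: v starts -25 m/s; Δx = -25·3 + ½·10·3² = -30 m; v ends 5 m/s.
7–13 s: v starts 5 m/s; Δx = 5·6 + ½·12·6² = 246 m; v ends 77 m/s.
x(13) = -8 + Σ Δx = 164 m.

164 m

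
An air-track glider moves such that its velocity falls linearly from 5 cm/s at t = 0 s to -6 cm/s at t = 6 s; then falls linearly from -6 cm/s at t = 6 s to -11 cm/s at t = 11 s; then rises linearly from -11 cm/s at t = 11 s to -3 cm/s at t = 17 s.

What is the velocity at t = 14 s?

On 11–17 s the graph is linear from -11 to -3 cm/s: v(14) = -11 + (-3 − -11)·(14 − 11)/(17 − 11) = -7 cm/s.

-7 cm/s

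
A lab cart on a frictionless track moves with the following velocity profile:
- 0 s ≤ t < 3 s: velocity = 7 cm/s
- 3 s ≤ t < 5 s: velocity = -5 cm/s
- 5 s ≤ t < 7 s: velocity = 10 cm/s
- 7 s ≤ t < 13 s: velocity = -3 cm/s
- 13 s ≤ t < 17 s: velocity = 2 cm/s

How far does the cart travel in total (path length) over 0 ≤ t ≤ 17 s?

Total distance travelled is ∫|v| dt — sum the magnitudes of each area piece.
0–3 s: |7| × 3 = 21 cm
3–5 s: |-5| × 2 = 10 cm
5–7 s: |10| × 2 = 20 cm
7–13 s: |-3| × 6 = 18 cm
13–17 s: |2| × 4 = 8 cm
Total distance = 77 cm

77 cm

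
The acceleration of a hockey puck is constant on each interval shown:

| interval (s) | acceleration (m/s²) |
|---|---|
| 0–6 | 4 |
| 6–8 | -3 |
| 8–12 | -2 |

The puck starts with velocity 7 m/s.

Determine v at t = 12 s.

Δv equals the area under the a-t graph; then v = v₀ + Δv.
0–6 s: 4 × 6 = 24 m/s
6–8 s: -3 × 2 = -6 m/s
8–12 s: -2 × 4 = -8 m/s
Δv = 10 m/s, so v(12) = 7 + (10) = 17 m/s.

17 m/s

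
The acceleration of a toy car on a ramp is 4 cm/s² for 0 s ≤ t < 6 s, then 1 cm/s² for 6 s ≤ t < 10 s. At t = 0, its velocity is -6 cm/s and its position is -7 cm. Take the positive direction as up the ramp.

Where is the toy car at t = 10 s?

On each constant-a segment, Δv = aΔt and Δx = v₀Δt + ½aΔt²; chain segment to segment.
0–6 s: v starts -6 cm/s; Δx = -6·6 + ½·4·6² = 36 cm; v ends 18 cm/s.
6–10 s: v starts 18 cm/s; Δx = 18·4 + ½·1·4² = 80 cm; v ends 22 cm/s.
x(10) = -7 + Σ Δx = 109 cm.

109 cm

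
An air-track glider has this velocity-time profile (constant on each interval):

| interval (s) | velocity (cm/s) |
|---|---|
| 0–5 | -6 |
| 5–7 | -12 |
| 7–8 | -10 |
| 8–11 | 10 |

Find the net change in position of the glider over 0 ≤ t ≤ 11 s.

Displacement is the signed area under the v-t curve.
0–5 s: -6 × 5 = -30 cm
5–7 s: -12 × 2 = -24 cm
7–8 s: -10 × 1 = -10 cm
8–11 s: 10 × 3 = 30 cm
Net displacement = -34 cm

-34 cm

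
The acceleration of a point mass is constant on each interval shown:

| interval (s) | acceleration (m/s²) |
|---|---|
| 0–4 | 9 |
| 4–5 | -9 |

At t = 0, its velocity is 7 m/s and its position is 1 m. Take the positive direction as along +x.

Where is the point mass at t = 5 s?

139.5 m

On each constant-a segment, Δv = aΔt and Δx = v₀Δt + ½aΔt²; chain segment to segment.
0–4 s: v starts 7 m/s; Δx = 7·4 + ½·9·4² = 100 m; v ends 43 m/s.
4–5 s: v starts 43 m/s; Δx = 43·1 + ½·-9·1² = 38.5 m; v ends 34 m/s.
x(5) = 1 + Σ Δx = 139.5 m.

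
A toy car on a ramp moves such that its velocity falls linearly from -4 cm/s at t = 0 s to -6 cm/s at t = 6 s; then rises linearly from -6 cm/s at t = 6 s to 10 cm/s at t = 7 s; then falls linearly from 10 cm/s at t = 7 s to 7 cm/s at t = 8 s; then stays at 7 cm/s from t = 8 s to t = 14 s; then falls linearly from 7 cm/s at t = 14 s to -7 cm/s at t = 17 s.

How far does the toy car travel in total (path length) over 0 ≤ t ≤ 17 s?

Distance (not displacement) is the total path length: add the absolute areas under v-t.
0–6 s: |½(-4 + -6)(6)| = 30 cm
6–7 s: v = 0 at t = 6.375 s; triangle areas 1.125 + 3.125 = 4.25 cm
7–8 s: |½(10 + 7)(1)| = 8.5 cm
8–14 s: |7| × 6 = 42 cm
14–17 s: v = 0 at t = 15.5 s; triangle areas 5.25 + 5.25 = 10.5 cm
Total distance = 95.25 cm

95.25 cm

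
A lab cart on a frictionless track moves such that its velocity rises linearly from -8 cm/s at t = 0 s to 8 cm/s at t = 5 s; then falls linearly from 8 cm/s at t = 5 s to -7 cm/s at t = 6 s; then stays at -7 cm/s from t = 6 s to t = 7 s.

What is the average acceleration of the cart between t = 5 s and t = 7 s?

Average acceleration = Δv/Δt = (-7 − 8)/(7 − 5) = -7.5 cm/s².

-7.5 cm/s²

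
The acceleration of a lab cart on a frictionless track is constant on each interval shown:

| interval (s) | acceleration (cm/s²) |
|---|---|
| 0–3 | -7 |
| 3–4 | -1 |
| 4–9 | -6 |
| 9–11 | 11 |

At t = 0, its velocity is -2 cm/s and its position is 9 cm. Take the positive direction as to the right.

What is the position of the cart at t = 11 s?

On each constant-a segment, Δv = aΔt and Δx = v₀Δt + ½aΔt²; chain segment to segment.
0–3 s: v starts -2 cm/s; Δx = -2·3 + ½·-7·3² = -37.5 cm; v ends -23 cm/s.
3–4 s: v starts -23 cm/s; Δx = -23·1 + ½·-1·1² = -23.5 cm; v ends -24 cm/s.
4–9 s: v starts -24 cm/s; Δx = -24·5 + ½·-6·5² = -195 cm; v ends -54 cm/s.
9–11 s: v starts -54 cm/s; Δx = -54·2 + ½·11·2² = -86 cm; v ends -32 cm/s.
x(11) = 9 + Σ Δx = -333 cm.

-333 cm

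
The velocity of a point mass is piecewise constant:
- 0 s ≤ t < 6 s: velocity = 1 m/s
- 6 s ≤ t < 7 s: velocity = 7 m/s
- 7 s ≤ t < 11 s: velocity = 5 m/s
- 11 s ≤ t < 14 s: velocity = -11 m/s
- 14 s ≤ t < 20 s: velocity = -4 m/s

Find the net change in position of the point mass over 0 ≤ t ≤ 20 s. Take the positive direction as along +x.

Displacement is the signed area under the v-t curve.
0–6 s: 1 × 6 = 6 m
6–7 s: 7 × 1 = 7 m
7–11 s: 5 × 4 = 20 m
11–14 s: -11 × 3 = -33 m
14–20 s: -4 × 6 = -24 m
Net displacement = -24 m

-24 m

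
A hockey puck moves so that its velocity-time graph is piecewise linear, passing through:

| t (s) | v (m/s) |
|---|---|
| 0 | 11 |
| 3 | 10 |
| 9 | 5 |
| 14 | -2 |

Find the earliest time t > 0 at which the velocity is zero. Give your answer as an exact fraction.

t = 88/7 s

v changes sign on 9–14 s (from 5 to -2); the graph is linear there, so v = 0 at t = 9 + (-5)·(14 − 9)/(-2 − 5) = 88/7 s.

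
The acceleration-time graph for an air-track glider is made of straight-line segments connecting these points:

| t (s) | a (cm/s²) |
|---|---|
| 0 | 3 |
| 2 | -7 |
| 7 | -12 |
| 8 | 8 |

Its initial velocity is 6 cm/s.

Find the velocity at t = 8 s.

Δv equals the area under the a-t graph; then v = v₀ + Δv.
0–2 s: ½(3 + -7)(2) = -4 cm/s
2–7 s: ½(-7 + -12)(5) = -47.5 cm/s
7–8 s: ½(-12 + 8)(1) = -2 cm/s
Δv = -53.5 cm/s, so v(8) = 6 + (-53.5) = -47.5 cm/s.

-47.5 cm/s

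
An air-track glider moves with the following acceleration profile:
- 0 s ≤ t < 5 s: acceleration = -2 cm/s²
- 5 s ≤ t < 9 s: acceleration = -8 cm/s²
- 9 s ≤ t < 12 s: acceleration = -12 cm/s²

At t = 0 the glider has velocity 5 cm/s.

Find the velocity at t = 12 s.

-73 cm/s

Δv equals the area under the a-t graph; then v = v₀ + Δv.
0–5 s: -2 × 5 = -10 cm/s
5–9 s: -8 × 4 = -32 cm/s
9–12 s: -12 × 3 = -36 cm/s
Δv = -78 cm/s, so v(12) = 5 + (-78) = -73 cm/s.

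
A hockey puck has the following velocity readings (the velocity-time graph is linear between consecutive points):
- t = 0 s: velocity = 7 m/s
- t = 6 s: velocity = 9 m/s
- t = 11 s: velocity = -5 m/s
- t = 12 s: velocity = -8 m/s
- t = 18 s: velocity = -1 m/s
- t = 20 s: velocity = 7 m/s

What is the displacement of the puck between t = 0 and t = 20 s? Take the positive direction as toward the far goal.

30.5 m

Net displacement equals the area under the velocity-time graph (areas below the axis count negative).
0–6 s: ½(7 + 9)(6) = 48 m
6–11 s: ½(9 + -5)(5) = 10 m
11–12 s: ½(-5 + -8)(1) = -6.5 m
12–18 s: ½(-8 + -1)(6) = -27 m
18–20 s: ½(-1 + 7)(2) = 6 m
Net displacement = 30.5 m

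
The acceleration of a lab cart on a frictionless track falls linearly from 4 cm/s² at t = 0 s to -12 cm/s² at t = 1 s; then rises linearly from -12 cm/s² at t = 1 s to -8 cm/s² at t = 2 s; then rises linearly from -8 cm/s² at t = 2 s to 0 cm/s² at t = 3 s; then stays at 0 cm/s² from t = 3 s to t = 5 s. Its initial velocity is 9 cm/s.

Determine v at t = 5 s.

-9 cm/s

Δv equals the area under the a-t graph; then v = v₀ + Δv.
0–1 s: ½(4 + -12)(1) = -4 cm/s
1–2 s: ½(-12 + -8)(1) = -10 cm/s
2–3 s: ½(-8 + 0)(1) = -4 cm/s
3–5 s: 0 × 2 = 0 cm/s
Δv = -18 cm/s, so v(5) = 9 + (-18) = -9 cm/s.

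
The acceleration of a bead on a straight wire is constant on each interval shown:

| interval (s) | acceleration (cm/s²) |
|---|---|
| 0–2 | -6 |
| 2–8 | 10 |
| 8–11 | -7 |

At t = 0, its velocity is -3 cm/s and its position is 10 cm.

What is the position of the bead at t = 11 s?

185.5 cm

On each constant-a segment, Δv = aΔt and Δx = v₀Δt + ½aΔt²; chain segment to segment.
0–2 s: v starts -3 cm/s; Δx = -3·2 + ½·-6·2² = -18 cm; v ends -15 cm/s.
2–8 s: v starts -15 cm/s; Δx = -15·6 + ½·10·6² = 90 cm; v ends 45 cm/s.
8–11 s: v starts 45 cm/s; Δx = 45·3 + ½·-7·3² = 103.5 cm; v ends 24 cm/s.
x(11) = 10 + Σ Δx = 185.5 cm.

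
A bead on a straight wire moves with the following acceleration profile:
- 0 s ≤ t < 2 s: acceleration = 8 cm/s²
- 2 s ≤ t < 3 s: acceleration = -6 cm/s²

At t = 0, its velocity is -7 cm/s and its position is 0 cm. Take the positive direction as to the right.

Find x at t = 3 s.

On each constant-a segment, Δv = aΔt and Δx = v₀Δt + ½aΔt²; chain segment to segment.
0–2 s: v starts -7 cm/s; Δx = -7·2 + ½·8·2² = 2 cm; v ends 9 cm/s.
2–3 s: v starts 9 cm/s; Δx = 9·1 + ½·-6·1² = 6 cm; v ends 3 cm/s.
x(3) = 0 + Σ Δx = 8 cm.

8 cm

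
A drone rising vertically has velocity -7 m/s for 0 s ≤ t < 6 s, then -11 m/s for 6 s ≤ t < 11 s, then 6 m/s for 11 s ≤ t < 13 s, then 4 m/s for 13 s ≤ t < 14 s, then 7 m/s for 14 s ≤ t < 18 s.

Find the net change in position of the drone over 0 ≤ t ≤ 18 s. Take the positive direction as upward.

-53 m

Displacement is the signed area under the v-t curve.
0–6 s: -7 × 6 = -42 m
6–11 s: -11 × 5 = -55 m
11–13 s: 6 × 2 = 12 m
13–14 s: 4 × 1 = 4 m
14–18 s: 7 × 4 = 28 m
Net displacement = -53 m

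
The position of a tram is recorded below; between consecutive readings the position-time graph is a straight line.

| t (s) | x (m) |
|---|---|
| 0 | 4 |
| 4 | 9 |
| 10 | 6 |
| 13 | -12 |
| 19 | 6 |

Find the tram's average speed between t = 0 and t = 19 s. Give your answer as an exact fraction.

Average speed = (total path length)/(elapsed time); on a piecewise-linear x-t graph the path length is Σ|Δx|.
0–4 s: |Δx| = |9 − 4| = 5 m
4–10 s: |Δx| = |6 − 9| = 3 m
10–13 s: |Δx| = |-12 − 6| = 18 m
13–19 s: |Δx| = |6 − -12| = 18 m
Total path = 44 m; average speed = 44/19 = 44/19 m/s.

44/19 m/s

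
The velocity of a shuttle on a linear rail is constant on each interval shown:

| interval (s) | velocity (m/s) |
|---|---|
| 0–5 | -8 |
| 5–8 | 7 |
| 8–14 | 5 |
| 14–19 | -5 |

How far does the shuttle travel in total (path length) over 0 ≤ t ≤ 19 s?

Distance (not displacement) is the total path length: add the absolute areas under v-t.
0–5 s: |-8| × 5 = 40 m
5–8 s: |7| × 3 = 21 m
8–14 s: |5| × 6 = 30 m
14–19 s: |-5| × 5 = 25 m
Total distance = 116 m

116 m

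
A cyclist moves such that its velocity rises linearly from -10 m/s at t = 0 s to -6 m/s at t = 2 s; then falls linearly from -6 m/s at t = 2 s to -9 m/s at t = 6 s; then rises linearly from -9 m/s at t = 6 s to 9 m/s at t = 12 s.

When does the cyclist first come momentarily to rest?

v changes sign on 6–12 s (from -9 to 9); the graph is linear there, so v = 0 at t = 6 + (9)·(12 − 6)/(9 − -9) = 9 s.

t = 9 s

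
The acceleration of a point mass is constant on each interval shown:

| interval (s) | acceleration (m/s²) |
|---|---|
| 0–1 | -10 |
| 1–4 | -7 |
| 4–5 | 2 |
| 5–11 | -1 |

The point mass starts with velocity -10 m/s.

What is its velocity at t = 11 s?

-45 m/s

Δv equals the area under the a-t graph; then v = v₀ + Δv.
0–1 s: -10 × 1 = -10 m/s
1–4 s: -7 × 3 = -21 m/s
4–5 s: 2 × 1 = 2 m/s
5–11 s: -1 × 6 = -6 m/s
Δv = -35 m/s, so v(11) = -10 + (-35) = -45 m/s.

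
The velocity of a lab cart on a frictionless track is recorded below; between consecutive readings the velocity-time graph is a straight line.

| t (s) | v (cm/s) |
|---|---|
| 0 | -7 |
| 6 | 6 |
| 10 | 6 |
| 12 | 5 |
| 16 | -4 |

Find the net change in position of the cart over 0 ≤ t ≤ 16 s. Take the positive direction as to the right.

Net displacement equals the area under the velocity-time graph (areas below the axis count negative).
0–6 s: ½(-7 + 6)(6) = -3 cm
6–10 s: 6 × 4 = 24 cm
10–12 s: ½(6 + 5)(2) = 11 cm
12–16 s: ½(5 + -4)(4) = 2 cm
Net displacement = 34 cm

34 cm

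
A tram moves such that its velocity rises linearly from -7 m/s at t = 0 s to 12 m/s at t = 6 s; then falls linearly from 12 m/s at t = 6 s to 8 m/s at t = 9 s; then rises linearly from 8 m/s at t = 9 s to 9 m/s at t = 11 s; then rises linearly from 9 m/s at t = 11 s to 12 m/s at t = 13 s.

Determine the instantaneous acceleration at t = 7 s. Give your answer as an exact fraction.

Acceleration is the slope of the v-t graph on 6–9 s: (8 − 12)/(9 − 6) = -4/3 m/s².

-4/3 m/s²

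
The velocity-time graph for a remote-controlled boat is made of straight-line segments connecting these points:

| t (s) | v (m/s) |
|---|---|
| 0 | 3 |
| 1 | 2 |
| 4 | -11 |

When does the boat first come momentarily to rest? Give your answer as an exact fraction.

t = 19/13 s

v changes sign on 1–4 s (from 2 to -11); the graph is linear there, so v = 0 at t = 1 + (-2)·(4 − 1)/(-11 − 2) = 19/13 s.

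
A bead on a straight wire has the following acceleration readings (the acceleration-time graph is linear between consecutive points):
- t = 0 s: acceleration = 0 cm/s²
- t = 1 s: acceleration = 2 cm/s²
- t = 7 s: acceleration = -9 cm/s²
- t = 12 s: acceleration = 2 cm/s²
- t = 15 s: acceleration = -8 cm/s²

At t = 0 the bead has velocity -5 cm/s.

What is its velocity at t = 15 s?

Δv equals the area under the a-t graph; then v = v₀ + Δv.
0–1 s: ½(0 + 2)(1) = 1 cm/s
1–7 s: ½(2 + -9)(6) = -21 cm/s
7–12 s: ½(-9 + 2)(5) = -17.5 cm/s
12–15 s: ½(2 + -8)(3) = -9 cm/s
Δv = -46.5 cm/s, so v(15) = -5 + (-46.5) = -51.5 cm/s.

-51.5 cm/s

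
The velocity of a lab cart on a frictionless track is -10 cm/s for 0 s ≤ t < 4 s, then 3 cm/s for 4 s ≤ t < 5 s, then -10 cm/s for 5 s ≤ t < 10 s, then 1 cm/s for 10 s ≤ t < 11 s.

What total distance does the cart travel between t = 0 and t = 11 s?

94 cm

Distance (not displacement) is the total path length: add the absolute areas under v-t.
0–4 s: |-10| × 4 = 40 cm
4–5 s: |3| × 1 = 3 cm
5–10 s: |-10| × 5 = 50 cm
10–11 s: |1| × 1 = 1 cm
Total distance = 94 cm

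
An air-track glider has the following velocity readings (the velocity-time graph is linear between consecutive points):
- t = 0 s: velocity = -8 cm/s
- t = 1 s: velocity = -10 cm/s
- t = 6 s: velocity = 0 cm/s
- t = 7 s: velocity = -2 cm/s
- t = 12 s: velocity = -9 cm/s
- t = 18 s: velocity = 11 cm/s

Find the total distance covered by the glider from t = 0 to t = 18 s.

Total distance travelled is ∫|v| dt — sum the magnitudes of each area piece.
0–1 s: |½(-8 + -10)(1)| = 9 cm
1–6 s: |½(-10 + 0)(5)| = 25 cm
6–7 s: |½(0 + -2)(1)| = 1 cm
7–12 s: |½(-2 + -9)(5)| = 27.5 cm
12–18 s: v = 0 at t = 14.7 s; triangle areas 12.15 + 18.15 = 30.3 cm
Total distance = 92.8 cm

92.8 cm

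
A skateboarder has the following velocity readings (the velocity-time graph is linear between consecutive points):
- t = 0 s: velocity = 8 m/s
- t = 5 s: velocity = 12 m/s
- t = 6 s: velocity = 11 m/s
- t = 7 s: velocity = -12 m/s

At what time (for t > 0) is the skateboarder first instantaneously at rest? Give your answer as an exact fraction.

v changes sign on 6–7 s (from 11 to -12); the graph is linear there, so v = 0 at t = 6 + (-11)·(7 − 6)/(-12 − 11) = 149/23 s.

t = 149/23 s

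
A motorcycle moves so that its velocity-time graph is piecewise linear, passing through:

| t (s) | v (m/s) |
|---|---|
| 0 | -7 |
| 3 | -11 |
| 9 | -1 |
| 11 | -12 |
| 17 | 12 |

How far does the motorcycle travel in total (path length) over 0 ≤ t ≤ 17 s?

112 m

Distance (not displacement) is the total path length: add the absolute areas under v-t.
0–3 s: |½(-7 + -11)(3)| = 27 m
3–9 s: |½(-11 + -1)(6)| = 36 m
9–11 s: |½(-1 + -12)(2)| = 13 m
11–17 s: v = 0 at t = 14 s; triangle areas 18 + 18 = 36 m
Total distance = 112 m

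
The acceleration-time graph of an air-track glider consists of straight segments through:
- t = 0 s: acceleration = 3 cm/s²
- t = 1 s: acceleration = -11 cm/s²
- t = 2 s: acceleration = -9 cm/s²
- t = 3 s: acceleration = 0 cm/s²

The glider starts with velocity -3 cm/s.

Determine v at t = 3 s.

Δv equals the area under the a-t graph; then v = v₀ + Δv.
0–1 s: ½(3 + -11)(1) = -4 cm/s
1–2 s: ½(-11 + -9)(1) = -10 cm/s
2–3 s: ½(-9 + 0)(1) = -4.5 cm/s
Δv = -18.5 cm/s, so v(3) = -3 + (-18.5) = -21.5 cm/s.

-21.5 cm/s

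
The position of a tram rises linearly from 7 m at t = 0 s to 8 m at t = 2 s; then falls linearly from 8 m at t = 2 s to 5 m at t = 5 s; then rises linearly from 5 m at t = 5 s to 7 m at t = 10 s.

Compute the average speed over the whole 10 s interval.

0.6 m/s

Average speed = (total path length)/(elapsed time); on a piecewise-linear x-t graph the path length is Σ|Δx|.
0–2 s: |Δx| = |8 − 7| = 1 m
2–5 s: |Δx| = |5 − 8| = 3 m
5–10 s: |Δx| = |7 − 5| = 2 m
Total path = 6 m; average speed = 6/10 = 0.6 m/s.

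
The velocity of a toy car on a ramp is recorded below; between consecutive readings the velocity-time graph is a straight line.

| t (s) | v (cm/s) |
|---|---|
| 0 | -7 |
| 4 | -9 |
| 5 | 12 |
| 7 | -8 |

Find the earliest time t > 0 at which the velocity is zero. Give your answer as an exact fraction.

t = 31/7 s

v changes sign on 4–5 s (from -9 to 12); the graph is linear there, so v = 0 at t = 4 + (9)·(5 − 4)/(12 − -9) = 31/7 s.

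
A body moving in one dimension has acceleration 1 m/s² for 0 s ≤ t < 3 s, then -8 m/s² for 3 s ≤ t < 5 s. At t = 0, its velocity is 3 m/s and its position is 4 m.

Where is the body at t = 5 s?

On each constant-a segment, Δv = aΔt and Δx = v₀Δt + ½aΔt²; chain segment to segment.
0–3 s: v starts 3 m/s; Δx = 3·3 + ½·1·3² = 13.5 m; v ends 6 m/s.
3–5 s: v starts 6 m/s; Δx = 6·2 + ½·-8·2² = -4 m; v ends -10 m/s.
x(5) = 4 + Σ Δx = 13.5 m.

13.5 m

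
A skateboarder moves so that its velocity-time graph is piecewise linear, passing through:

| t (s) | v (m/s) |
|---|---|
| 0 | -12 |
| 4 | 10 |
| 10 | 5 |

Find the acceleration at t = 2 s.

5.5 m/s²

Acceleration is the slope of the v-t graph on 0–4 s: (10 − -12)/(4 − 0) = 5.5 m/s².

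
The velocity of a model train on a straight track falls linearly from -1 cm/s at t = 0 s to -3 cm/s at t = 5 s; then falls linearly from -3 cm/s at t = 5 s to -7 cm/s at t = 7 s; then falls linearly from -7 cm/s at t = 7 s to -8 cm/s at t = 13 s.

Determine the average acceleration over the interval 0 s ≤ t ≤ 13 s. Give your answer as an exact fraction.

Average acceleration = Δv/Δt = (-8 − -1)/(13 − 0) = -7/13 cm/s².

-7/13 cm/s²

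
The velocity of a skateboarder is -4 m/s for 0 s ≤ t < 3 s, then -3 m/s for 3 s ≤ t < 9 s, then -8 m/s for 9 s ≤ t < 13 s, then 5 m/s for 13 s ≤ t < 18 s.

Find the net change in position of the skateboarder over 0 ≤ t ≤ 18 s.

-37 m

Displacement is the signed area under the v-t curve.
0–3 s: -4 × 3 = -12 m
3–9 s: -3 × 6 = -18 m
9–13 s: -8 × 4 = -32 m
13–18 s: 5 × 5 = 25 m
Net displacement = -37 m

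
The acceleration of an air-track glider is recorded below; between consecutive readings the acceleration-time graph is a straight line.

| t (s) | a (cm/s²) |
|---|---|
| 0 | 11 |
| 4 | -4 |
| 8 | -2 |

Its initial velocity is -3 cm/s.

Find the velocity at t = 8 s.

Δv equals the area under the a-t graph; then v = v₀ + Δv.
0–4 s: ½(11 + -4)(4) = 14 cm/s
4–8 s: ½(-4 + -2)(4) = -12 cm/s
Δv = 2 cm/s, so v(8) = -3 + (2) = -1 cm/s.

-1 cm/s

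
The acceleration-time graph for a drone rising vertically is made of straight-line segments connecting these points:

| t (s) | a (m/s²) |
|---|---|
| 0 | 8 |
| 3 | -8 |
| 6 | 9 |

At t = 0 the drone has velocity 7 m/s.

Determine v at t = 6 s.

Δv equals the area under the a-t graph; then v = v₀ + Δv.
0–3 s: ½(8 + -8)(3) = 0 m/s
3–6 s: ½(-8 + 9)(3) = 1.5 m/s
Δv = 1.5 m/s, so v(6) = 7 + (1.5) = 8.5 m/s.

8.5 m/s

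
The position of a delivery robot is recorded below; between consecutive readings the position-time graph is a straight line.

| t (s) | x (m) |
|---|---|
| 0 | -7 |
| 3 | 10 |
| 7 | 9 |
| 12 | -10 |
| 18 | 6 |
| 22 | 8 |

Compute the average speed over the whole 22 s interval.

2.5 m/s

Average speed = (total path length)/(elapsed time); on a piecewise-linear x-t graph the path length is Σ|Δx|.
0–3 s: |Δx| = |10 − -7| = 17 m
3–7 s: |Δx| = |9 − 10| = 1 m
7–12 s: |Δx| = |-10 − 9| = 19 m
12–18 s: |Δx| = |6 − -10| = 16 m
18–22 s: |Δx| = |8 − 6| = 2 m
Total path = 55 m; average speed = 55/22 = 2.5 m/s.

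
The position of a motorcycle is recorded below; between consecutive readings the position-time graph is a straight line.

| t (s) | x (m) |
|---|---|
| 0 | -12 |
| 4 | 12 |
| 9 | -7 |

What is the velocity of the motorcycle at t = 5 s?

Velocity is the slope of the x-t graph on 4–9 s: (-7 − 12)/(9 − 4) = -3.8 m/s.

-3.8 m/s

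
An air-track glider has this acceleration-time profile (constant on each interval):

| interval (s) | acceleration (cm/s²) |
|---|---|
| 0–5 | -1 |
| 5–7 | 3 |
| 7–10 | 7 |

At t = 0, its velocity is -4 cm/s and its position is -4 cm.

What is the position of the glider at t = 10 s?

-26 cm

On each constant-a segment, Δv = aΔt and Δx = v₀Δt + ½aΔt²; chain segment to segment.
0–5 s: v starts -4 cm/s; Δx = -4·5 + ½·-1·5² = -32.5 cm; v ends -9 cm/s.
5–7 s: v starts -9 cm/s; Δx = -9·2 + ½·3·2² = -12 cm; v ends -3 cm/s.
7–10 s: v starts -3 cm/s; Δx = -3·3 + ½·7·3² = 22.5 cm; v ends 18 cm/s.
x(10) = -4 + Σ Δx = -26 cm.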